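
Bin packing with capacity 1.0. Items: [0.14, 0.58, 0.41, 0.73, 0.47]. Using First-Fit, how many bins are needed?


Place items sequentially using First-Fit:
  Item 0.14 -> new Bin 1
  Item 0.58 -> Bin 1 (now 0.72)
  Item 0.41 -> new Bin 2
  Item 0.73 -> new Bin 3
  Item 0.47 -> Bin 2 (now 0.88)
Total bins used = 3

3


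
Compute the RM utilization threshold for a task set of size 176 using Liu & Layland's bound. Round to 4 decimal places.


Compute 2^(1/176) = 1.0039461017
Subtract 1: 1.0039461017 - 1 = 0.0039461017
Multiply by n: 176 * 0.0039461017 = 0.6945138992
Round to 4 dp: 0.6945

0.6945


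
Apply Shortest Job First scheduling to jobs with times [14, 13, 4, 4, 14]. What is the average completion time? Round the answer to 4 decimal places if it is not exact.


SJF order (ascending): [4, 4, 13, 14, 14]
Completion times:
  Job 1: burst=4, C=4
  Job 2: burst=4, C=8
  Job 3: burst=13, C=21
  Job 4: burst=14, C=35
  Job 5: burst=14, C=49
Average completion = 117/5 = 23.4

23.4


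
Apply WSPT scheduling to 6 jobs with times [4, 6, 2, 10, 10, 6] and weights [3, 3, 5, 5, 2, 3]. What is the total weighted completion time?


Compute p/w ratios and sort ascending (WSPT): [(2, 5), (4, 3), (6, 3), (10, 5), (6, 3), (10, 2)]
Compute weighted completion times:
  Job (p=2,w=5): C=2, w*C=5*2=10
  Job (p=4,w=3): C=6, w*C=3*6=18
  Job (p=6,w=3): C=12, w*C=3*12=36
  Job (p=10,w=5): C=22, w*C=5*22=110
  Job (p=6,w=3): C=28, w*C=3*28=84
  Job (p=10,w=2): C=38, w*C=2*38=76
Total weighted completion time = 334

334


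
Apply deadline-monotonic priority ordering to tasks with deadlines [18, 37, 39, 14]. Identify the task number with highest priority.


Sort tasks by relative deadline (ascending):
  Task 4: deadline = 14
  Task 1: deadline = 18
  Task 2: deadline = 37
  Task 3: deadline = 39
Priority order (highest first): [4, 1, 2, 3]
Highest priority task = 4

4


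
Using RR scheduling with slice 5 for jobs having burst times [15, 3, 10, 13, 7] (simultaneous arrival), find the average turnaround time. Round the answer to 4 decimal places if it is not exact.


Time quantum = 5
Execution trace:
  J1 runs 5 units, time = 5
  J2 runs 3 units, time = 8
  J3 runs 5 units, time = 13
  J4 runs 5 units, time = 18
  J5 runs 5 units, time = 23
  J1 runs 5 units, time = 28
  J3 runs 5 units, time = 33
  J4 runs 5 units, time = 38
  J5 runs 2 units, time = 40
  J1 runs 5 units, time = 45
  J4 runs 3 units, time = 48
Finish times: [45, 8, 33, 48, 40]
Average turnaround = 174/5 = 34.8

34.8


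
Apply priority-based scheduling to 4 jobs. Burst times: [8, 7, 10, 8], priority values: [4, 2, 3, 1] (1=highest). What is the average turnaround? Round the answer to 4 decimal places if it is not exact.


Sort by priority (ascending = highest first):
Order: [(1, 8), (2, 7), (3, 10), (4, 8)]
Completion times:
  Priority 1, burst=8, C=8
  Priority 2, burst=7, C=15
  Priority 3, burst=10, C=25
  Priority 4, burst=8, C=33
Average turnaround = 81/4 = 20.25

20.25


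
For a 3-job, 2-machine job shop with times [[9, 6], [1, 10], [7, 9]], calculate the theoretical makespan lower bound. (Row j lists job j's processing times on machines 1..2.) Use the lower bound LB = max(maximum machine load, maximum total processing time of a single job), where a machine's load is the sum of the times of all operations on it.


Machine loads:
  Machine 1: 9 + 1 + 7 = 17
  Machine 2: 6 + 10 + 9 = 25
Max machine load = 25
Job totals:
  Job 1: 15
  Job 2: 11
  Job 3: 16
Max job total = 16
Lower bound = max(25, 16) = 25

25


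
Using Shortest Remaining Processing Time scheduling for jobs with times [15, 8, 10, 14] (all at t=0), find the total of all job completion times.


Since all jobs arrive at t=0, SRPT equals SPT ordering.
SPT order: [8, 10, 14, 15]
Completion times:
  Job 1: p=8, C=8
  Job 2: p=10, C=18
  Job 3: p=14, C=32
  Job 4: p=15, C=47
Total completion time = 8 + 18 + 32 + 47 = 105

105


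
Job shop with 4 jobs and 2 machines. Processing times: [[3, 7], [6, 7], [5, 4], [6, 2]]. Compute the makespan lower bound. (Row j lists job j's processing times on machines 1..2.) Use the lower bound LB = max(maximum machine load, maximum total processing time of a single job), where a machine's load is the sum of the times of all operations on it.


Machine loads:
  Machine 1: 3 + 6 + 5 + 6 = 20
  Machine 2: 7 + 7 + 4 + 2 = 20
Max machine load = 20
Job totals:
  Job 1: 10
  Job 2: 13
  Job 3: 9
  Job 4: 8
Max job total = 13
Lower bound = max(20, 13) = 20

20


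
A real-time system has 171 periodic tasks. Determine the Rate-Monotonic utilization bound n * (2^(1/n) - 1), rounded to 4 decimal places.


Compute 2^(1/171) = 1.0040617188
Subtract 1: 1.0040617188 - 1 = 0.0040617188
Multiply by n: 171 * 0.0040617188 = 0.6945539148
Round to 4 dp: 0.6946

0.6946


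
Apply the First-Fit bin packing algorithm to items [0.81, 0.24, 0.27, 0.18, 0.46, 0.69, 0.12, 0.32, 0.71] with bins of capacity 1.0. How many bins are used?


Place items sequentially using First-Fit:
  Item 0.81 -> new Bin 1
  Item 0.24 -> new Bin 2
  Item 0.27 -> Bin 2 (now 0.51)
  Item 0.18 -> Bin 1 (now 0.99)
  Item 0.46 -> Bin 2 (now 0.97)
  Item 0.69 -> new Bin 3
  Item 0.12 -> Bin 3 (now 0.81)
  Item 0.32 -> new Bin 4
  Item 0.71 -> new Bin 5
Total bins used = 5

5


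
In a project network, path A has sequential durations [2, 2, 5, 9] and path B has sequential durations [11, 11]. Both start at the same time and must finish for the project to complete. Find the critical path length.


Path A total = 2 + 2 + 5 + 9 = 18
Path B total = 11 + 11 = 22
Critical path = longest path = max(18, 22) = 22

22


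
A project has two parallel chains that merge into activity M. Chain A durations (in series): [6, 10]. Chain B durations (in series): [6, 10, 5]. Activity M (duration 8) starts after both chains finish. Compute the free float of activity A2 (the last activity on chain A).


ES(A2) = sum of predecessors on chain A = 6
EF(A2) = ES + duration = 6 + 10 = 16
Successor of A2 is M. ES(M) = max(sum(A), sum(B)) = max(16, 21) = 21
Free float = ES(successor) - EF(current) = 21 - 16 = 5

5


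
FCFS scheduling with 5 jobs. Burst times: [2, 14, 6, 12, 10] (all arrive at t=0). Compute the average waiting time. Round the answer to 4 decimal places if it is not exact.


FCFS order (as given): [2, 14, 6, 12, 10]
Waiting times:
  Job 1: wait = 0
  Job 2: wait = 2
  Job 3: wait = 16
  Job 4: wait = 22
  Job 5: wait = 34
Sum of waiting times = 74
Average waiting time = 74/5 = 14.8

14.8


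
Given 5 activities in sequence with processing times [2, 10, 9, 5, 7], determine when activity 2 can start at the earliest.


Activity 2 starts after activities 1 through 1 complete.
Predecessor durations: [2]
ES = 2 = 2

2


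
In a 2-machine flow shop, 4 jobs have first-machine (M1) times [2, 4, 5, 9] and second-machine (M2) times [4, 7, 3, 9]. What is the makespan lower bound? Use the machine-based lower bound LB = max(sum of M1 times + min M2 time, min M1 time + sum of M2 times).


LB1 = sum(M1 times) + min(M2 times) = 20 + 3 = 23
LB2 = min(M1 times) + sum(M2 times) = 2 + 23 = 25
Lower bound = max(LB1, LB2) = max(23, 25) = 25

25


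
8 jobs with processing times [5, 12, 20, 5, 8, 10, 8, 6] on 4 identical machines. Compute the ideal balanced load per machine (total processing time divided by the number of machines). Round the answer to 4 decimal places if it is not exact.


Total processing time = 5 + 12 + 20 + 5 + 8 + 10 + 8 + 6 = 74
Number of machines = 4
Ideal balanced load = 74 / 4 = 18.5

18.5


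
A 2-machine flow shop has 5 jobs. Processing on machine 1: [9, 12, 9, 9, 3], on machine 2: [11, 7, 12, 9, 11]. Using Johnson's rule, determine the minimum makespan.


Apply Johnson's rule:
  Group 1 (a <= b): [(5, 3, 11), (1, 9, 11), (3, 9, 12), (4, 9, 9)]
  Group 2 (a > b): [(2, 12, 7)]
Optimal job order: [5, 1, 3, 4, 2]
Schedule:
  Job 5: M1 done at 3, M2 done at 14
  Job 1: M1 done at 12, M2 done at 25
  Job 3: M1 done at 21, M2 done at 37
  Job 4: M1 done at 30, M2 done at 46
  Job 2: M1 done at 42, M2 done at 53
Makespan = 53

53


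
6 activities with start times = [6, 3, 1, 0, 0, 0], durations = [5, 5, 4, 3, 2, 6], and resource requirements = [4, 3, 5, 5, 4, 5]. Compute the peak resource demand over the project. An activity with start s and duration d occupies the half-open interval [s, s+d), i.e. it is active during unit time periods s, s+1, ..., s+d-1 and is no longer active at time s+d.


Each activity i is active on [start_i, start_i + duration_i).
Compute total resource usage per time slot:
  t=0: active resources = [5, 4, 5], total = 14
  t=1: active resources = [5, 5, 4, 5], total = 19
  t=2: active resources = [5, 5, 5], total = 15
  t=3: active resources = [3, 5, 5], total = 13
  t=4: active resources = [3, 5, 5], total = 13
  t=5: active resources = [3, 5], total = 8
  t=6: active resources = [4, 3], total = 7
  t=7: active resources = [4, 3], total = 7
  t=8: active resources = [4], total = 4
  t=9: active resources = [4], total = 4
  t=10: active resources = [4], total = 4
Peak resource demand = 19

19


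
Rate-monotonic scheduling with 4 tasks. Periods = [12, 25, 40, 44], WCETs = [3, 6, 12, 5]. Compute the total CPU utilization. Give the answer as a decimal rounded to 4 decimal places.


Compute individual utilizations (exact fractions):
  Task 1: C/T = 3/12 = 1/4 (approx. 0.25)
  Task 2: C/T = 6/25 (approx. 0.24)
  Task 3: C/T = 12/40 = 3/10 (approx. 0.3)
  Task 4: C/T = 5/44 (approx. 0.1136)
Total utilization U = 1/4 + 6/25 + 3/10 + 5/44 = 497/550
Rounded to 4 decimal places: U = 0.9036
RM (Liu & Layland) bound for 4 tasks = 0.756828; compare with U = 497/550 (approx. 0.903636)
bound < U <= 1, so the RM sufficient condition is not met (inconclusive; an exact test such as response-time analysis is needed).

0.9036


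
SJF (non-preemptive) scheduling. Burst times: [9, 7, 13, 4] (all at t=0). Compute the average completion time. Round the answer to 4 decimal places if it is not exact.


SJF order (ascending): [4, 7, 9, 13]
Completion times:
  Job 1: burst=4, C=4
  Job 2: burst=7, C=11
  Job 3: burst=9, C=20
  Job 4: burst=13, C=33
Average completion = 68/4 = 17.0

17.0


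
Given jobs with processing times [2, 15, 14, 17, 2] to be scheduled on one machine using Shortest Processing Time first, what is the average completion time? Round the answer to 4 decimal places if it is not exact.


Sort jobs by processing time (SPT order): [2, 2, 14, 15, 17]
Compute completion times sequentially:
  Job 1: processing = 2, completes at 2
  Job 2: processing = 2, completes at 4
  Job 3: processing = 14, completes at 18
  Job 4: processing = 15, completes at 33
  Job 5: processing = 17, completes at 50
Sum of completion times = 107
Average completion time = 107/5 = 21.4

21.4


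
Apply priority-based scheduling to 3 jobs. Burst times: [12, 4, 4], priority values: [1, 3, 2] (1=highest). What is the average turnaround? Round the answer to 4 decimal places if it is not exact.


Sort by priority (ascending = highest first):
Order: [(1, 12), (2, 4), (3, 4)]
Completion times:
  Priority 1, burst=12, C=12
  Priority 2, burst=4, C=16
  Priority 3, burst=4, C=20
Average turnaround = 48/3 = 16.0

16.0


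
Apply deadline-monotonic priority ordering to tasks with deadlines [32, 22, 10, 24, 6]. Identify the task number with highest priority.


Sort tasks by relative deadline (ascending):
  Task 5: deadline = 6
  Task 3: deadline = 10
  Task 2: deadline = 22
  Task 4: deadline = 24
  Task 1: deadline = 32
Priority order (highest first): [5, 3, 2, 4, 1]
Highest priority task = 5

5


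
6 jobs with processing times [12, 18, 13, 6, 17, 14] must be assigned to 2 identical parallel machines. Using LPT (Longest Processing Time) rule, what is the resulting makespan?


Sort jobs in decreasing order (LPT): [18, 17, 14, 13, 12, 6]
Assign each job to the least loaded machine:
  Machine 1: jobs [18, 13, 12], load = 43
  Machine 2: jobs [17, 14, 6], load = 37
Makespan = max load = 43

43


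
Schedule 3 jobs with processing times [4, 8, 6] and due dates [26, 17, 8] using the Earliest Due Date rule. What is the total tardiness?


Sort by due date (EDD order): [(6, 8), (8, 17), (4, 26)]
Compute completion times and tardiness:
  Job 1: p=6, d=8, C=6, tardiness=max(0,6-8)=0
  Job 2: p=8, d=17, C=14, tardiness=max(0,14-17)=0
  Job 3: p=4, d=26, C=18, tardiness=max(0,18-26)=0
Total tardiness = 0

0


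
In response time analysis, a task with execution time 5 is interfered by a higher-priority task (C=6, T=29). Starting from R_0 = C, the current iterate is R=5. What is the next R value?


R_next = C + ceil(R_prev / T_hp) * C_hp
ceil(5 / 29) = ceil(0.1724) = 1
Interference = 1 * 6 = 6
R_next = 5 + 6 = 11

11


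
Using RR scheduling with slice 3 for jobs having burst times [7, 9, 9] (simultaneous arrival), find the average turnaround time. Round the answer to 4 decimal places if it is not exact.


Time quantum = 3
Execution trace:
  J1 runs 3 units, time = 3
  J2 runs 3 units, time = 6
  J3 runs 3 units, time = 9
  J1 runs 3 units, time = 12
  J2 runs 3 units, time = 15
  J3 runs 3 units, time = 18
  J1 runs 1 units, time = 19
  J2 runs 3 units, time = 22
  J3 runs 3 units, time = 25
Finish times: [19, 22, 25]
Average turnaround = 66/3 = 22.0

22.0


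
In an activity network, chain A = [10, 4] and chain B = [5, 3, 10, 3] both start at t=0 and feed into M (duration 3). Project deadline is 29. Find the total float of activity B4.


Forward pass: ES(B4) = sum of predecessors on chain B = 18
EF = ES + duration = 18 + 3 = 21
Backward pass: LF(M) = deadline = 29; LS(M) = 29 - 3 = 26
LF(B4) = LS(M) - sum(successors on chain B) = 26 - 0 = 26
LS = LF - duration = 26 - 3 = 23
Total float = LS - ES = 23 - 18 = 5

5


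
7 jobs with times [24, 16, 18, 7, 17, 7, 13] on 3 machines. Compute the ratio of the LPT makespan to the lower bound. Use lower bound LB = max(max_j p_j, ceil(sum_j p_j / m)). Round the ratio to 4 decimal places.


LPT order: [24, 18, 17, 16, 13, 7, 7]
Machine loads after assignment: [38, 31, 33]
LPT makespan = 38
Lower bound = max(max_job, ceil(total/3)) = max(24, 34) = 34
Ratio = 38 / 34 = 1.1176

1.1176


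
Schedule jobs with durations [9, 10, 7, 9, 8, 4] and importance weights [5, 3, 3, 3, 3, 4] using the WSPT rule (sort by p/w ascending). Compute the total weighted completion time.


Compute p/w ratios and sort ascending (WSPT): [(4, 4), (9, 5), (7, 3), (8, 3), (9, 3), (10, 3)]
Compute weighted completion times:
  Job (p=4,w=4): C=4, w*C=4*4=16
  Job (p=9,w=5): C=13, w*C=5*13=65
  Job (p=7,w=3): C=20, w*C=3*20=60
  Job (p=8,w=3): C=28, w*C=3*28=84
  Job (p=9,w=3): C=37, w*C=3*37=111
  Job (p=10,w=3): C=47, w*C=3*47=141
Total weighted completion time = 477

477


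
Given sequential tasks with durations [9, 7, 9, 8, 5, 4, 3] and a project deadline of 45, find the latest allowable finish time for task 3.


LF(activity 3) = deadline - sum of successor durations
Successors: activities 4 through 7 with durations [8, 5, 4, 3]
Sum of successor durations = 20
LF = 45 - 20 = 25

25


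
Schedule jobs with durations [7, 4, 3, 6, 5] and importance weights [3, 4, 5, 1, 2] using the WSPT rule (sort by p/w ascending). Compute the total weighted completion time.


Compute p/w ratios and sort ascending (WSPT): [(3, 5), (4, 4), (7, 3), (5, 2), (6, 1)]
Compute weighted completion times:
  Job (p=3,w=5): C=3, w*C=5*3=15
  Job (p=4,w=4): C=7, w*C=4*7=28
  Job (p=7,w=3): C=14, w*C=3*14=42
  Job (p=5,w=2): C=19, w*C=2*19=38
  Job (p=6,w=1): C=25, w*C=1*25=25
Total weighted completion time = 148

148


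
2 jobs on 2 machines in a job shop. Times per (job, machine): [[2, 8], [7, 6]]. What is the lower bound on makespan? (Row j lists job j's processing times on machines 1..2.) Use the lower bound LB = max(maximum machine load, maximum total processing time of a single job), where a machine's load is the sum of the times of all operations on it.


Machine loads:
  Machine 1: 2 + 7 = 9
  Machine 2: 8 + 6 = 14
Max machine load = 14
Job totals:
  Job 1: 10
  Job 2: 13
Max job total = 13
Lower bound = max(14, 13) = 14

14


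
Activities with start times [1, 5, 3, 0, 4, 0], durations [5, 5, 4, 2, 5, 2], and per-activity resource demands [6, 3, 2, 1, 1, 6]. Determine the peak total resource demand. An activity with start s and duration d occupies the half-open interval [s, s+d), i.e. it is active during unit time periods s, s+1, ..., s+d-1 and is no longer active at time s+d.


Each activity i is active on [start_i, start_i + duration_i).
Compute total resource usage per time slot:
  t=0: active resources = [1, 6], total = 7
  t=1: active resources = [6, 1, 6], total = 13
  t=2: active resources = [6], total = 6
  t=3: active resources = [6, 2], total = 8
  t=4: active resources = [6, 2, 1], total = 9
  t=5: active resources = [6, 3, 2, 1], total = 12
  t=6: active resources = [3, 2, 1], total = 6
  t=7: active resources = [3, 1], total = 4
  t=8: active resources = [3, 1], total = 4
  t=9: active resources = [3], total = 3
Peak resource demand = 13

13


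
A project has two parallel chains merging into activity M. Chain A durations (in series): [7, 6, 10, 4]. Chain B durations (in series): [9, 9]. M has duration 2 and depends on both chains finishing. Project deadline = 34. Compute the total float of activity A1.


Forward pass: ES(A1) = sum of predecessors on chain A = 0
EF = ES + duration = 0 + 7 = 7
Backward pass: LF(M) = deadline = 34; LS(M) = 34 - 2 = 32
LF(A1) = LS(M) - sum(successors on chain A) = 32 - 20 = 12
LS = LF - duration = 12 - 7 = 5
Total float = LS - ES = 5 - 0 = 5

5


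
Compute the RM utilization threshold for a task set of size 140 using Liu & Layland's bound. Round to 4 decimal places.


Compute 2^(1/140) = 1.0049633280
Subtract 1: 1.0049633280 - 1 = 0.0049633280
Multiply by n: 140 * 0.0049633280 = 0.6948659200
Round to 4 dp: 0.6949

0.6949


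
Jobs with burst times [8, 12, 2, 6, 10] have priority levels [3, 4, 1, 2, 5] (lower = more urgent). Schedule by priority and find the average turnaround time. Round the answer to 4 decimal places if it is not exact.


Sort by priority (ascending = highest first):
Order: [(1, 2), (2, 6), (3, 8), (4, 12), (5, 10)]
Completion times:
  Priority 1, burst=2, C=2
  Priority 2, burst=6, C=8
  Priority 3, burst=8, C=16
  Priority 4, burst=12, C=28
  Priority 5, burst=10, C=38
Average turnaround = 92/5 = 18.4

18.4


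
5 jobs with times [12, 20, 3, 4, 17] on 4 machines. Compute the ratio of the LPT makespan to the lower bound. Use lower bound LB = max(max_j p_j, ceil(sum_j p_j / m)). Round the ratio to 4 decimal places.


LPT order: [20, 17, 12, 4, 3]
Machine loads after assignment: [20, 17, 12, 7]
LPT makespan = 20
Lower bound = max(max_job, ceil(total/4)) = max(20, 14) = 20
Ratio = 20 / 20 = 1.0

1.0


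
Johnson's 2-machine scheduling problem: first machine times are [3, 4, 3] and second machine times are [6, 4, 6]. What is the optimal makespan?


Apply Johnson's rule:
  Group 1 (a <= b): [(1, 3, 6), (3, 3, 6), (2, 4, 4)]
  Group 2 (a > b): []
Optimal job order: [1, 3, 2]
Schedule:
  Job 1: M1 done at 3, M2 done at 9
  Job 3: M1 done at 6, M2 done at 15
  Job 2: M1 done at 10, M2 done at 19
Makespan = 19

19


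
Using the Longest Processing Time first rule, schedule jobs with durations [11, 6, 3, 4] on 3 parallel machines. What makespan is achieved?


Sort jobs in decreasing order (LPT): [11, 6, 4, 3]
Assign each job to the least loaded machine:
  Machine 1: jobs [11], load = 11
  Machine 2: jobs [6], load = 6
  Machine 3: jobs [4, 3], load = 7
Makespan = max load = 11

11


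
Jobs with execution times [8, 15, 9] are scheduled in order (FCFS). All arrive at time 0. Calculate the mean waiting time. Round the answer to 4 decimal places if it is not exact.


FCFS order (as given): [8, 15, 9]
Waiting times:
  Job 1: wait = 0
  Job 2: wait = 8
  Job 3: wait = 23
Sum of waiting times = 31
Average waiting time = 31/3 = 10.3333

10.3333


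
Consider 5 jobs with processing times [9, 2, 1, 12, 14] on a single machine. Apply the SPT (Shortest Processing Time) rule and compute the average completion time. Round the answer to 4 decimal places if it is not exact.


Sort jobs by processing time (SPT order): [1, 2, 9, 12, 14]
Compute completion times sequentially:
  Job 1: processing = 1, completes at 1
  Job 2: processing = 2, completes at 3
  Job 3: processing = 9, completes at 12
  Job 4: processing = 12, completes at 24
  Job 5: processing = 14, completes at 38
Sum of completion times = 78
Average completion time = 78/5 = 15.6

15.6


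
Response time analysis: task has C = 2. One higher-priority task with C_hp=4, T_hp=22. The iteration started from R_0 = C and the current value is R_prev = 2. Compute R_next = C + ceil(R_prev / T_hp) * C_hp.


R_next = C + ceil(R_prev / T_hp) * C_hp
ceil(2 / 22) = ceil(0.0909) = 1
Interference = 1 * 4 = 4
R_next = 2 + 4 = 6

6


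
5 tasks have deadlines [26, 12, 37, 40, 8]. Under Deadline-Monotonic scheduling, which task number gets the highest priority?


Sort tasks by relative deadline (ascending):
  Task 5: deadline = 8
  Task 2: deadline = 12
  Task 1: deadline = 26
  Task 3: deadline = 37
  Task 4: deadline = 40
Priority order (highest first): [5, 2, 1, 3, 4]
Highest priority task = 5

5


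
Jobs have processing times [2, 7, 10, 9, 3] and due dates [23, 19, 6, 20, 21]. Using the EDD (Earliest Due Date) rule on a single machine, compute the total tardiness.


Sort by due date (EDD order): [(10, 6), (7, 19), (9, 20), (3, 21), (2, 23)]
Compute completion times and tardiness:
  Job 1: p=10, d=6, C=10, tardiness=max(0,10-6)=4
  Job 2: p=7, d=19, C=17, tardiness=max(0,17-19)=0
  Job 3: p=9, d=20, C=26, tardiness=max(0,26-20)=6
  Job 4: p=3, d=21, C=29, tardiness=max(0,29-21)=8
  Job 5: p=2, d=23, C=31, tardiness=max(0,31-23)=8
Total tardiness = 26

26


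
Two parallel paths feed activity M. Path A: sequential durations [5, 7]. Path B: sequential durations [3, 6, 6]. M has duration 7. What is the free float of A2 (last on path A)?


ES(A2) = sum of predecessors on chain A = 5
EF(A2) = ES + duration = 5 + 7 = 12
Successor of A2 is M. ES(M) = max(sum(A), sum(B)) = max(12, 15) = 15
Free float = ES(successor) - EF(current) = 15 - 12 = 3

3


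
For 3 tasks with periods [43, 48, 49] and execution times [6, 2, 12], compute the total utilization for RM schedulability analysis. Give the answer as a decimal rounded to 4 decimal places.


Compute individual utilizations (exact fractions):
  Task 1: C/T = 6/43 (approx. 0.1395)
  Task 2: C/T = 2/48 = 1/24 (approx. 0.0417)
  Task 3: C/T = 12/49 (approx. 0.2449)
Total utilization U = 6/43 + 1/24 + 12/49 = 21547/50568
Rounded to 4 decimal places: U = 0.4261
RM (Liu & Layland) bound for 3 tasks = 0.779763; compare with U = 21547/50568 (approx. 0.426100)
U <= bound, so schedulable by RM sufficient condition.

0.4261


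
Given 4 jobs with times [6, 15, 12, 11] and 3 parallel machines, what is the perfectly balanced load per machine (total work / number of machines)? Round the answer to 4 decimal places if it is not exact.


Total processing time = 6 + 15 + 12 + 11 = 44
Number of machines = 3
Ideal balanced load = 44 / 3 = 14.6667

14.6667


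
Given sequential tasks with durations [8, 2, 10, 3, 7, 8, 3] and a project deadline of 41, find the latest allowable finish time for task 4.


LF(activity 4) = deadline - sum of successor durations
Successors: activities 5 through 7 with durations [7, 8, 3]
Sum of successor durations = 18
LF = 41 - 18 = 23

23


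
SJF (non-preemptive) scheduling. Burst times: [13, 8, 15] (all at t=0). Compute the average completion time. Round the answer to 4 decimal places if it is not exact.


SJF order (ascending): [8, 13, 15]
Completion times:
  Job 1: burst=8, C=8
  Job 2: burst=13, C=21
  Job 3: burst=15, C=36
Average completion = 65/3 = 21.6667

21.6667


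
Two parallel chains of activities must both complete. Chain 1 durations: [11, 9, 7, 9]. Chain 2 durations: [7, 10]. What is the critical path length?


Path A total = 11 + 9 + 7 + 9 = 36
Path B total = 7 + 10 = 17
Critical path = longest path = max(36, 17) = 36

36


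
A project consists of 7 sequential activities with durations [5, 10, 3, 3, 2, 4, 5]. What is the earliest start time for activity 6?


Activity 6 starts after activities 1 through 5 complete.
Predecessor durations: [5, 10, 3, 3, 2]
ES = 5 + 10 + 3 + 3 + 2 = 23

23


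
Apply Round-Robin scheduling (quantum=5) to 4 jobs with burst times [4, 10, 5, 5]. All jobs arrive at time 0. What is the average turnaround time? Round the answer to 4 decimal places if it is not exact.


Time quantum = 5
Execution trace:
  J1 runs 4 units, time = 4
  J2 runs 5 units, time = 9
  J3 runs 5 units, time = 14
  J4 runs 5 units, time = 19
  J2 runs 5 units, time = 24
Finish times: [4, 24, 14, 19]
Average turnaround = 61/4 = 15.25

15.25


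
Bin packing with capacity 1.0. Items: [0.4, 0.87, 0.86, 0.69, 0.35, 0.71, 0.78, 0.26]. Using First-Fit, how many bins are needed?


Place items sequentially using First-Fit:
  Item 0.4 -> new Bin 1
  Item 0.87 -> new Bin 2
  Item 0.86 -> new Bin 3
  Item 0.69 -> new Bin 4
  Item 0.35 -> Bin 1 (now 0.75)
  Item 0.71 -> new Bin 5
  Item 0.78 -> new Bin 6
  Item 0.26 -> Bin 4 (now 0.95)
Total bins used = 6

6


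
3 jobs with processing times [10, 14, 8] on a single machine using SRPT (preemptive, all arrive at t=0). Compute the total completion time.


Since all jobs arrive at t=0, SRPT equals SPT ordering.
SPT order: [8, 10, 14]
Completion times:
  Job 1: p=8, C=8
  Job 2: p=10, C=18
  Job 3: p=14, C=32
Total completion time = 8 + 18 + 32 = 58

58


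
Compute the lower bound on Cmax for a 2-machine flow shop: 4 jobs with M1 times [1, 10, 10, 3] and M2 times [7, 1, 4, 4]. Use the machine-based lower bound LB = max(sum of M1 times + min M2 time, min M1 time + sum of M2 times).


LB1 = sum(M1 times) + min(M2 times) = 24 + 1 = 25
LB2 = min(M1 times) + sum(M2 times) = 1 + 16 = 17
Lower bound = max(LB1, LB2) = max(25, 17) = 25

25


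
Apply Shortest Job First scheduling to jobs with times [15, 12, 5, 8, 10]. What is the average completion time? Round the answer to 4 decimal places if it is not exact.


SJF order (ascending): [5, 8, 10, 12, 15]
Completion times:
  Job 1: burst=5, C=5
  Job 2: burst=8, C=13
  Job 3: burst=10, C=23
  Job 4: burst=12, C=35
  Job 5: burst=15, C=50
Average completion = 126/5 = 25.2

25.2


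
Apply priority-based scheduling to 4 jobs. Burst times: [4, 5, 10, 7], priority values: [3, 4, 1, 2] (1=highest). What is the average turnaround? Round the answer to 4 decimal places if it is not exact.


Sort by priority (ascending = highest first):
Order: [(1, 10), (2, 7), (3, 4), (4, 5)]
Completion times:
  Priority 1, burst=10, C=10
  Priority 2, burst=7, C=17
  Priority 3, burst=4, C=21
  Priority 4, burst=5, C=26
Average turnaround = 74/4 = 18.5

18.5


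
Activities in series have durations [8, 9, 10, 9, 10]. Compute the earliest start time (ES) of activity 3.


Activity 3 starts after activities 1 through 2 complete.
Predecessor durations: [8, 9]
ES = 8 + 9 = 17

17


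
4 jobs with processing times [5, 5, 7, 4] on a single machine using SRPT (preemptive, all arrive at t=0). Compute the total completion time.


Since all jobs arrive at t=0, SRPT equals SPT ordering.
SPT order: [4, 5, 5, 7]
Completion times:
  Job 1: p=4, C=4
  Job 2: p=5, C=9
  Job 3: p=5, C=14
  Job 4: p=7, C=21
Total completion time = 4 + 9 + 14 + 21 = 48

48


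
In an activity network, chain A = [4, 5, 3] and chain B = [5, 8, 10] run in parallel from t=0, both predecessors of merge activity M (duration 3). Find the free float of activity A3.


ES(A3) = sum of predecessors on chain A = 9
EF(A3) = ES + duration = 9 + 3 = 12
Successor of A3 is M. ES(M) = max(sum(A), sum(B)) = max(12, 23) = 23
Free float = ES(successor) - EF(current) = 23 - 12 = 11

11


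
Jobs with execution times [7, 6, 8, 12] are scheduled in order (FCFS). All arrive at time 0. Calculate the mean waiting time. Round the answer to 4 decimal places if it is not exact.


FCFS order (as given): [7, 6, 8, 12]
Waiting times:
  Job 1: wait = 0
  Job 2: wait = 7
  Job 3: wait = 13
  Job 4: wait = 21
Sum of waiting times = 41
Average waiting time = 41/4 = 10.25

10.25


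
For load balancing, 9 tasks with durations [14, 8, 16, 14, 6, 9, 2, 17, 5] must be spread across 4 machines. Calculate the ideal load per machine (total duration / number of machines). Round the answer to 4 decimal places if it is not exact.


Total processing time = 14 + 8 + 16 + 14 + 6 + 9 + 2 + 17 + 5 = 91
Number of machines = 4
Ideal balanced load = 91 / 4 = 22.75

22.75


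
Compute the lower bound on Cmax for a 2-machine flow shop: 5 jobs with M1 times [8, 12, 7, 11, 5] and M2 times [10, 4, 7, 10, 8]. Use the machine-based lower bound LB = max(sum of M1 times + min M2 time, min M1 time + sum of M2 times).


LB1 = sum(M1 times) + min(M2 times) = 43 + 4 = 47
LB2 = min(M1 times) + sum(M2 times) = 5 + 39 = 44
Lower bound = max(LB1, LB2) = max(47, 44) = 47

47


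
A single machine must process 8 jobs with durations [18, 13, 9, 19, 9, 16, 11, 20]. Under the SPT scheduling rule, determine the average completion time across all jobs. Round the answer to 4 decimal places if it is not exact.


Sort jobs by processing time (SPT order): [9, 9, 11, 13, 16, 18, 19, 20]
Compute completion times sequentially:
  Job 1: processing = 9, completes at 9
  Job 2: processing = 9, completes at 18
  Job 3: processing = 11, completes at 29
  Job 4: processing = 13, completes at 42
  Job 5: processing = 16, completes at 58
  Job 6: processing = 18, completes at 76
  Job 7: processing = 19, completes at 95
  Job 8: processing = 20, completes at 115
Sum of completion times = 442
Average completion time = 442/8 = 55.25

55.25


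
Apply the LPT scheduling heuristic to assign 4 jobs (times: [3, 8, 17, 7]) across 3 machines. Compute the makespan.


Sort jobs in decreasing order (LPT): [17, 8, 7, 3]
Assign each job to the least loaded machine:
  Machine 1: jobs [17], load = 17
  Machine 2: jobs [8], load = 8
  Machine 3: jobs [7, 3], load = 10
Makespan = max load = 17

17


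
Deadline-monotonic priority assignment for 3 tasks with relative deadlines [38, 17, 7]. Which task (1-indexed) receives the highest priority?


Sort tasks by relative deadline (ascending):
  Task 3: deadline = 7
  Task 2: deadline = 17
  Task 1: deadline = 38
Priority order (highest first): [3, 2, 1]
Highest priority task = 3

3


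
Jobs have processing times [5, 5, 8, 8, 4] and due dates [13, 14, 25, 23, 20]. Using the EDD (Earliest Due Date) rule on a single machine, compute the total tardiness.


Sort by due date (EDD order): [(5, 13), (5, 14), (4, 20), (8, 23), (8, 25)]
Compute completion times and tardiness:
  Job 1: p=5, d=13, C=5, tardiness=max(0,5-13)=0
  Job 2: p=5, d=14, C=10, tardiness=max(0,10-14)=0
  Job 3: p=4, d=20, C=14, tardiness=max(0,14-20)=0
  Job 4: p=8, d=23, C=22, tardiness=max(0,22-23)=0
  Job 5: p=8, d=25, C=30, tardiness=max(0,30-25)=5
Total tardiness = 5

5


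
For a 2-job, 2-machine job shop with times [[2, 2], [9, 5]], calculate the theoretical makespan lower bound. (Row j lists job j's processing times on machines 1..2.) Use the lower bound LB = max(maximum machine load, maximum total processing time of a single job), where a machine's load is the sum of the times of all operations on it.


Machine loads:
  Machine 1: 2 + 9 = 11
  Machine 2: 2 + 5 = 7
Max machine load = 11
Job totals:
  Job 1: 4
  Job 2: 14
Max job total = 14
Lower bound = max(11, 14) = 14

14


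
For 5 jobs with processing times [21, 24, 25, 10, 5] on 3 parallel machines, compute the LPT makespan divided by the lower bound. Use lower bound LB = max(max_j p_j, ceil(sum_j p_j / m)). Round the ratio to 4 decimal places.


LPT order: [25, 24, 21, 10, 5]
Machine loads after assignment: [25, 29, 31]
LPT makespan = 31
Lower bound = max(max_job, ceil(total/3)) = max(25, 29) = 29
Ratio = 31 / 29 = 1.069

1.069


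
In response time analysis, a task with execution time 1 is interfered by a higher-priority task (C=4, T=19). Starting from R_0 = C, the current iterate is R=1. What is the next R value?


R_next = C + ceil(R_prev / T_hp) * C_hp
ceil(1 / 19) = ceil(0.0526) = 1
Interference = 1 * 4 = 4
R_next = 1 + 4 = 5

5


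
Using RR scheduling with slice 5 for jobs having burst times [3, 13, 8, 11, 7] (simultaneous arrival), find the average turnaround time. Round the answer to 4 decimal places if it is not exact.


Time quantum = 5
Execution trace:
  J1 runs 3 units, time = 3
  J2 runs 5 units, time = 8
  J3 runs 5 units, time = 13
  J4 runs 5 units, time = 18
  J5 runs 5 units, time = 23
  J2 runs 5 units, time = 28
  J3 runs 3 units, time = 31
  J4 runs 5 units, time = 36
  J5 runs 2 units, time = 38
  J2 runs 3 units, time = 41
  J4 runs 1 units, time = 42
Finish times: [3, 41, 31, 42, 38]
Average turnaround = 155/5 = 31.0

31.0


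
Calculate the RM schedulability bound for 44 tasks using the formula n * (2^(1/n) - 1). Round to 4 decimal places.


Compute 2^(1/44) = 1.0158780831
Subtract 1: 1.0158780831 - 1 = 0.0158780831
Multiply by n: 44 * 0.0158780831 = 0.6986356564
Round to 4 dp: 0.6986

0.6986


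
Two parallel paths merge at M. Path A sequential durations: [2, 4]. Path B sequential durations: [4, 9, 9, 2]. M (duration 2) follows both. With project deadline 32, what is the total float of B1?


Forward pass: ES(B1) = sum of predecessors on chain B = 0
EF = ES + duration = 0 + 4 = 4
Backward pass: LF(M) = deadline = 32; LS(M) = 32 - 2 = 30
LF(B1) = LS(M) - sum(successors on chain B) = 30 - 20 = 10
LS = LF - duration = 10 - 4 = 6
Total float = LS - ES = 6 - 0 = 6

6


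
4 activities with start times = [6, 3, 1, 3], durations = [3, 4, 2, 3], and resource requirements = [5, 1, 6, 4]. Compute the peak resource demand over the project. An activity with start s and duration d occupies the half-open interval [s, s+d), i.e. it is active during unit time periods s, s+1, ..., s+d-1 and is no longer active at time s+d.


Each activity i is active on [start_i, start_i + duration_i).
Compute total resource usage per time slot:
  t=0: active resources = [], total = 0
  t=1: active resources = [6], total = 6
  t=2: active resources = [6], total = 6
  t=3: active resources = [1, 4], total = 5
  t=4: active resources = [1, 4], total = 5
  t=5: active resources = [1, 4], total = 5
  t=6: active resources = [5, 1], total = 6
  t=7: active resources = [5], total = 5
  t=8: active resources = [5], total = 5
Peak resource demand = 6

6


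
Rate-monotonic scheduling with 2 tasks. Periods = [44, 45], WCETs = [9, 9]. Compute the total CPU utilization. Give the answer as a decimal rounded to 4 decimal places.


Compute individual utilizations (exact fractions):
  Task 1: C/T = 9/44 (approx. 0.2045)
  Task 2: C/T = 9/45 = 1/5 (approx. 0.2)
Total utilization U = 9/44 + 1/5 = 89/220
Rounded to 4 decimal places: U = 0.4045
RM (Liu & Layland) bound for 2 tasks = 0.828427; compare with U = 89/220 (approx. 0.404545)
U <= bound, so schedulable by RM sufficient condition.

0.4045


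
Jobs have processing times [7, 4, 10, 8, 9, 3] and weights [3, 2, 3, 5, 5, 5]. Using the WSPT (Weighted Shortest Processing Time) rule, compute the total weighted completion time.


Compute p/w ratios and sort ascending (WSPT): [(3, 5), (8, 5), (9, 5), (4, 2), (7, 3), (10, 3)]
Compute weighted completion times:
  Job (p=3,w=5): C=3, w*C=5*3=15
  Job (p=8,w=5): C=11, w*C=5*11=55
  Job (p=9,w=5): C=20, w*C=5*20=100
  Job (p=4,w=2): C=24, w*C=2*24=48
  Job (p=7,w=3): C=31, w*C=3*31=93
  Job (p=10,w=3): C=41, w*C=3*41=123
Total weighted completion time = 434

434


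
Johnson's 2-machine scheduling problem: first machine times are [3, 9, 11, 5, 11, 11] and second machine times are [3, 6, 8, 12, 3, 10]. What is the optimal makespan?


Apply Johnson's rule:
  Group 1 (a <= b): [(1, 3, 3), (4, 5, 12)]
  Group 2 (a > b): [(6, 11, 10), (3, 11, 8), (2, 9, 6), (5, 11, 3)]
Optimal job order: [1, 4, 6, 3, 2, 5]
Schedule:
  Job 1: M1 done at 3, M2 done at 6
  Job 4: M1 done at 8, M2 done at 20
  Job 6: M1 done at 19, M2 done at 30
  Job 3: M1 done at 30, M2 done at 38
  Job 2: M1 done at 39, M2 done at 45
  Job 5: M1 done at 50, M2 done at 53
Makespan = 53

53


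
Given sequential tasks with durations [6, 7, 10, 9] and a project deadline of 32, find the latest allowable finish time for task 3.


LF(activity 3) = deadline - sum of successor durations
Successors: activities 4 through 4 with durations [9]
Sum of successor durations = 9
LF = 32 - 9 = 23

23


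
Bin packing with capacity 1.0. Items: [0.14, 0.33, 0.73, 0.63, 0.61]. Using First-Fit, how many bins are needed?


Place items sequentially using First-Fit:
  Item 0.14 -> new Bin 1
  Item 0.33 -> Bin 1 (now 0.47)
  Item 0.73 -> new Bin 2
  Item 0.63 -> new Bin 3
  Item 0.61 -> new Bin 4
Total bins used = 4

4


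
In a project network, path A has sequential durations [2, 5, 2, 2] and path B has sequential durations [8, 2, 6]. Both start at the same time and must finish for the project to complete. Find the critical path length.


Path A total = 2 + 5 + 2 + 2 = 11
Path B total = 8 + 2 + 6 = 16
Critical path = longest path = max(11, 16) = 16

16


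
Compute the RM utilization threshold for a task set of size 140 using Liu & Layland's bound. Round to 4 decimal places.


Compute 2^(1/140) = 1.0049633280
Subtract 1: 1.0049633280 - 1 = 0.0049633280
Multiply by n: 140 * 0.0049633280 = 0.6948659200
Round to 4 dp: 0.6949

0.6949


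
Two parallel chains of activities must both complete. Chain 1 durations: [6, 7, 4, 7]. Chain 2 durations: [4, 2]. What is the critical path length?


Path A total = 6 + 7 + 4 + 7 = 24
Path B total = 4 + 2 = 6
Critical path = longest path = max(24, 6) = 24

24


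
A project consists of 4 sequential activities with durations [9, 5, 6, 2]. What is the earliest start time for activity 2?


Activity 2 starts after activities 1 through 1 complete.
Predecessor durations: [9]
ES = 9 = 9

9


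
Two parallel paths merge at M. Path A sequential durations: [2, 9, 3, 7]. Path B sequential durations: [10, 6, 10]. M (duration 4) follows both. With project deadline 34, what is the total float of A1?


Forward pass: ES(A1) = sum of predecessors on chain A = 0
EF = ES + duration = 0 + 2 = 2
Backward pass: LF(M) = deadline = 34; LS(M) = 34 - 4 = 30
LF(A1) = LS(M) - sum(successors on chain A) = 30 - 19 = 11
LS = LF - duration = 11 - 2 = 9
Total float = LS - ES = 9 - 0 = 9

9


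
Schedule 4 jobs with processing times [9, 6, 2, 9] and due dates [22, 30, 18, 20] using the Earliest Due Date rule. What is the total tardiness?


Sort by due date (EDD order): [(2, 18), (9, 20), (9, 22), (6, 30)]
Compute completion times and tardiness:
  Job 1: p=2, d=18, C=2, tardiness=max(0,2-18)=0
  Job 2: p=9, d=20, C=11, tardiness=max(0,11-20)=0
  Job 3: p=9, d=22, C=20, tardiness=max(0,20-22)=0
  Job 4: p=6, d=30, C=26, tardiness=max(0,26-30)=0
Total tardiness = 0

0


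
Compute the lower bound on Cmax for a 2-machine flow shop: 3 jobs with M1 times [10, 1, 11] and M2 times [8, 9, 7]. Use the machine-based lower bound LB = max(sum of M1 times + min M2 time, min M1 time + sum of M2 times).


LB1 = sum(M1 times) + min(M2 times) = 22 + 7 = 29
LB2 = min(M1 times) + sum(M2 times) = 1 + 24 = 25
Lower bound = max(LB1, LB2) = max(29, 25) = 29

29


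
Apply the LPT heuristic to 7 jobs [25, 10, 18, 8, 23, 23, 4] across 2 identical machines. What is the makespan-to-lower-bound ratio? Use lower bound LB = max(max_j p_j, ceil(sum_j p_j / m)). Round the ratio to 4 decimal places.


LPT order: [25, 23, 23, 18, 10, 8, 4]
Machine loads after assignment: [57, 54]
LPT makespan = 57
Lower bound = max(max_job, ceil(total/2)) = max(25, 56) = 56
Ratio = 57 / 56 = 1.0179

1.0179


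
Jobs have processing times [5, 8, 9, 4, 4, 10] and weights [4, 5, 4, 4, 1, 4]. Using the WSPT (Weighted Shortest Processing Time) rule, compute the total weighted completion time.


Compute p/w ratios and sort ascending (WSPT): [(4, 4), (5, 4), (8, 5), (9, 4), (10, 4), (4, 1)]
Compute weighted completion times:
  Job (p=4,w=4): C=4, w*C=4*4=16
  Job (p=5,w=4): C=9, w*C=4*9=36
  Job (p=8,w=5): C=17, w*C=5*17=85
  Job (p=9,w=4): C=26, w*C=4*26=104
  Job (p=10,w=4): C=36, w*C=4*36=144
  Job (p=4,w=1): C=40, w*C=1*40=40
Total weighted completion time = 425

425
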